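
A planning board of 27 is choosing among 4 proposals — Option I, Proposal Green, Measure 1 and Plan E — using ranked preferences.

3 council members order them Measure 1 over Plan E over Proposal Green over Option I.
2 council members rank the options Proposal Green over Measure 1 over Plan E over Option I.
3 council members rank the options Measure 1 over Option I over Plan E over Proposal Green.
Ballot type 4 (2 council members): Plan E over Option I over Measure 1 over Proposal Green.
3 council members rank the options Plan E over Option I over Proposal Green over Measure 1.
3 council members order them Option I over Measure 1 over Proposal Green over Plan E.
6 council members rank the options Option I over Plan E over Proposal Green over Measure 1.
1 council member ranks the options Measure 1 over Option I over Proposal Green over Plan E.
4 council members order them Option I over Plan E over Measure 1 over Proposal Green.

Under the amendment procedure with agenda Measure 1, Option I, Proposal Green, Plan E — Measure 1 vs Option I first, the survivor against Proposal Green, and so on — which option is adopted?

Round 1: Measure 1 vs Option I — 9–18, Option I advances.
Round 2: Option I vs Proposal Green — 22–5, Option I advances.
Round 3: Option I vs Plan E — 17–10, Option I advances.
Option I survives the agenda.

Option I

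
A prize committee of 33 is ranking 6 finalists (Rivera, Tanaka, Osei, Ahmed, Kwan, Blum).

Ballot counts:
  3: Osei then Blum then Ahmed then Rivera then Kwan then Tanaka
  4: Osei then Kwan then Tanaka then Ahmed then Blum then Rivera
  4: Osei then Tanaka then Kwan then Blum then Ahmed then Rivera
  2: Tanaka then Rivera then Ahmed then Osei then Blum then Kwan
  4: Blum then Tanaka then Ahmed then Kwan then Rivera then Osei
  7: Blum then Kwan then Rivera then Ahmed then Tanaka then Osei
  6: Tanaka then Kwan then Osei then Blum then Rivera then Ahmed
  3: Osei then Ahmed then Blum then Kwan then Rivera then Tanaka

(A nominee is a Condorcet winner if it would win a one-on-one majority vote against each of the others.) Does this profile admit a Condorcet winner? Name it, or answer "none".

Check each pair by majority over 33 ballots:
Rivera vs Tanaka: Tanaka, 20–13.
Rivera–Osei: Osei 20–13.
Rivera vs Ahmed: Ahmed wins 18–15.
Rivera vs Kwan: Kwan, 28–5.
Rivera–Blum: Blum 31–2.
Tanaka vs Osei: Tanaka wins 19–14.
Tanaka–Ahmed: Tanaka 20–13.
Tanaka–Kwan: Kwan 17–16.
Tanaka–Blum: Blum 17–16.
Osei–Ahmed: Osei 20–13.
Osei–Kwan: Kwan 17–16.
Osei–Blum: Osei 22–11.
Ahmed vs Kwan: Kwan wins 21–12.
Ahmed vs Blum: Blum, 24–9.
Kwan–Blum: Blum 19–14.
Every nominee loses at least once (Rivera loses to Tanaka; Tanaka loses to Kwan; Osei loses to Tanaka; Ahmed loses to Tanaka; Kwan loses to Blum; Blum loses to Osei). The majority relation contains the cycle Tanaka → Osei → Blum → Tanaka, so there is no Condorcet winner.

none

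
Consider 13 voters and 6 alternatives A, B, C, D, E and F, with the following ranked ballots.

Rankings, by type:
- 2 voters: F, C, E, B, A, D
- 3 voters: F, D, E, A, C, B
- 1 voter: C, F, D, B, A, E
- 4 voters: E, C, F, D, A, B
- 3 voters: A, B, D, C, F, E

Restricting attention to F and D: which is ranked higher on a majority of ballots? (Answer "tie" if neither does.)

F

Ballots ranking F above D: 2 + 3 + 1 + 4 = 10.
Ballots ranking D above F: 13 − 10 = 3.
F wins the head-to-head 10–3.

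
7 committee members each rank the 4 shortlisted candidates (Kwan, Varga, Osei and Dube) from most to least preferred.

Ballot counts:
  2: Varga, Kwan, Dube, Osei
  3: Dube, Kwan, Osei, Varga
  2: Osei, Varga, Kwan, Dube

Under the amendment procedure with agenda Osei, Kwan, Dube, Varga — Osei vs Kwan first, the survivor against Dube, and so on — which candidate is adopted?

Round 1: Osei vs Kwan — 2–5, Kwan advances.
Round 2: Kwan vs Dube — 4–3, Kwan advances.
Round 3: Kwan vs Varga — 3–4, Varga advances.
The agenda winner is Varga.

Varga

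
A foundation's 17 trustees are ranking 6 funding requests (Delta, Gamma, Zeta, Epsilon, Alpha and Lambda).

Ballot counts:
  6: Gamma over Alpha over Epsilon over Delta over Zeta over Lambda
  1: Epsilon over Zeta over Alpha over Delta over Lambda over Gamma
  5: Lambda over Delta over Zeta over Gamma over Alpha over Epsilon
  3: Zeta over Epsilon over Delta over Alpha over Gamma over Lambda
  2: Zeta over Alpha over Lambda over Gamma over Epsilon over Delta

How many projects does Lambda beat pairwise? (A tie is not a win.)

Lambda against each rival (17 reviewers):
Lambda–Delta: Delta 10–7.
Lambda vs Gamma: Lambda preferred on 1+5+2 = 8 ballots; Gamma wins 9–8.
Lambda vs Zeta: Zeta wins 12–5.
Lambda vs Epsilon: Lambda is ranked higher on 5+2 = 7 ballots, Epsilon on 10. Epsilon wins 10–7.
Lambda vs Alpha: Lambda preferred on 5 ballots; Alpha wins 12–5.
Lambda beats no one; loses to Delta, Gamma, Zeta, Epsilon, Alpha — 0 pairwise wins.

0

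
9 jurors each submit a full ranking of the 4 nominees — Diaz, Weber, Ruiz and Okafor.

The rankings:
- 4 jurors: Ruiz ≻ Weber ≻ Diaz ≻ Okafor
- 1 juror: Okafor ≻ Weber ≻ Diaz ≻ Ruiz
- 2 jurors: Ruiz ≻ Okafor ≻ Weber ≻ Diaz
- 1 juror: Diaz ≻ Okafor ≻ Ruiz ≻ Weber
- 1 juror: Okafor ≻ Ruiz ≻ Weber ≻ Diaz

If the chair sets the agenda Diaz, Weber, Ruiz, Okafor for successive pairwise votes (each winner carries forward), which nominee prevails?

Round 1: Diaz vs Weber — 1–8, Weber advances.
Round 2: Weber vs Ruiz — 1–8, Ruiz advances.
Round 3: Ruiz vs Okafor — 6–3, Ruiz advances.
Ruiz survives the agenda.

Ruiz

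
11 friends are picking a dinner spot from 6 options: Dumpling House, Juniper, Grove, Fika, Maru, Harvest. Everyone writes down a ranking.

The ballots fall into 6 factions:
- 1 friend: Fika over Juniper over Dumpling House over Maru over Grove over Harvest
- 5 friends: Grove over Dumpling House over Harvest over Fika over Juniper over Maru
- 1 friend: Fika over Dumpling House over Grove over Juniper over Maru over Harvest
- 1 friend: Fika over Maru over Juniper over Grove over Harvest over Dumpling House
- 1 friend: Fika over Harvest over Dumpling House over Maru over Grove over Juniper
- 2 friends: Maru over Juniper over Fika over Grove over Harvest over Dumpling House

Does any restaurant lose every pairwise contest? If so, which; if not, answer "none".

Maru

Head-to-head results (11 friends):
Dumpling House vs Juniper: Dumpling House, 7–4.
Dumpling House vs Grove: 3 to 8, Grove.
Dumpling House–Fika: Fika 6–5.
Dumpling House–Maru: Dumpling House 8–3.
Dumpling House vs Harvest: Dumpling House preferred on 1+5+1 = 7 ballots; Dumpling House wins 7–4.
Juniper vs Grove: Juniper is ranked higher on 1+1+2 = 4 ballots, Grove on 7. Grove wins 7–4.
Juniper vs Fika: 2 for Juniper, 9 for Fika — Fika by 9–2.
Juniper vs Maru: Juniper preferred on 1+5+1 = 7 ballots; Juniper wins 7–4.
Juniper vs Harvest: 1+1+1+2 = 5 for Juniper, 6 for Harvest — Harvest by 6–5.
Grove vs Fika: Grove preferred on 5 ballots; Fika wins 6–5.
Grove vs Maru: 6 to 5, Grove.
Grove vs Harvest: Grove is ranked higher on 1+5+1+1+2 = 10 ballots, Harvest on 1. Grove wins 10–1.
Fika–Maru: Fika 9–2.
Fika–Harvest: Fika 6–5.
Maru vs Harvest: Maru preferred on 1+1+1+2 = 5 ballots; Harvest wins 6–5.
Maru is beaten in every head-to-head and is the Condorcet loser.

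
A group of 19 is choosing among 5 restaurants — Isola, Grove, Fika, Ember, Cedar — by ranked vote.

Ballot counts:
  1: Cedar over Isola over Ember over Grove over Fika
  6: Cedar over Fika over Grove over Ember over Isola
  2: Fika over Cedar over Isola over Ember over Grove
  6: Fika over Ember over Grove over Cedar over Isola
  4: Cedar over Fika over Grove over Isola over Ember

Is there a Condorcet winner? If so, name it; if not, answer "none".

Head-to-head results (19 friends):
Isola vs Grove: 1+2 = 3 for Isola, 16 for Grove — Grove by 16–3.
Isola vs Fika: 1 for Isola, 18 for Fika — Fika by 18–1.
Isola vs Ember: 1+2+4 = 7 for Isola, 12 for Ember — Ember by 12–7.
Isola vs Cedar: 0 to 19, Cedar.
Grove vs Fika: Grove is ranked higher on 1 ballot, Fika on 18. Fika wins 18–1.
Grove vs Ember: Grove is ranked higher on 6+4 = 10 ballots, Ember on 9. Grove wins 10–9.
Grove vs Cedar: 6 to 13, Cedar.
Fika vs Ember: Fika preferred on 6+2+6+4 = 18 ballots; Fika wins 18–1.
Fika vs Cedar: Fika is ranked higher on 2+6 = 8 ballots, Cedar on 11. Cedar wins 11–8.
Ember vs Cedar: Ember is ranked higher on 6 ballots, Cedar on 13. Cedar wins 13–6.
Cedar beats each of Isola, Grove, Fika, Ember — Cedar is the Condorcet winner.

Cedar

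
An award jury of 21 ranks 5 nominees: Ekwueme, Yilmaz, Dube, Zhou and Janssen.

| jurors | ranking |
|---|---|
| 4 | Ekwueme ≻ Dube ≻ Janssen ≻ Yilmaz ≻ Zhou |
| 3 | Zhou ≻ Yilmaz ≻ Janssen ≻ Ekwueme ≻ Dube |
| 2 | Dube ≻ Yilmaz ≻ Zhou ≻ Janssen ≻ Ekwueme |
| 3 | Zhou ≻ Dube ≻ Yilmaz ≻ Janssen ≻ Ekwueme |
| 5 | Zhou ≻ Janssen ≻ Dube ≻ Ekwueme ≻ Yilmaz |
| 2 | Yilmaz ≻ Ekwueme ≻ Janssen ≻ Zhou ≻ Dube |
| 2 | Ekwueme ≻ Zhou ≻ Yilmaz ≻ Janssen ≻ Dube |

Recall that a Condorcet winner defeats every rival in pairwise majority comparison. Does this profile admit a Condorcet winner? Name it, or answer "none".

Pairwise majorities:
Ekwueme vs Yilmaz: Ekwueme, 11–10.
Ekwueme–Dube: Ekwueme 11–10.
Ekwueme–Zhou: Zhou 13–8.
Ekwueme vs Janssen: Janssen, 13–8.
Yilmaz vs Dube: Dube, 14–7.
Yilmaz vs Zhou: Zhou wins 13–8.
Yilmaz–Janssen: Yilmaz 12–9.
Dube vs Zhou: Zhou wins 15–6.
Dube vs Janssen: 4+2+3 = 9 for Dube, 12 for Janssen — Janssen by 12–9.
Zhou vs Janssen: Zhou is ranked higher on 3+2+3+5+2 = 15 ballots, Janssen on 6. Zhou wins 15–6.
Zhou wins every pairwise contest, so Zhou is the Condorcet winner.

Zhou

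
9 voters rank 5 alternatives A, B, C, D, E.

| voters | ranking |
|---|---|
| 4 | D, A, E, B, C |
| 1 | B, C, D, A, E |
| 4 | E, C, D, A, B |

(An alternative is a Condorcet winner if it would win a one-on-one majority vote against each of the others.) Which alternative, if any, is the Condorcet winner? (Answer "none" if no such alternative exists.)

none

Head-to-head results (9 voters):
A vs B: A is ranked higher on 4+4 = 8 ballots, B on 1. A wins 8–1.
A vs C: 4 to 5, C.
A vs D: A is ranked higher on 0 ballots, D on 9. D wins 9–0.
A vs E: 4+1 = 5 for A, 4 for E — A by 5–4.
B vs C: 4+1 = 5 for B, 4 for C — B by 5–4.
B vs D: 1 for B, 8 for D — D by 8–1.
B vs E: B is ranked higher on 1 ballot, E on 8. E wins 8–1.
C vs D: 5 to 4, C.
C vs E: C is ranked higher on 1 ballot, E on 8. E wins 8–1.
D vs E: 4+1 = 5 for D, 4 for E — D by 5–4.
Each alternative drops at least one matchup (A loses to C; B loses to A; C loses to B; D loses to C; E loses to A); the cycle A > B > C > A rules out a Condorcet winner.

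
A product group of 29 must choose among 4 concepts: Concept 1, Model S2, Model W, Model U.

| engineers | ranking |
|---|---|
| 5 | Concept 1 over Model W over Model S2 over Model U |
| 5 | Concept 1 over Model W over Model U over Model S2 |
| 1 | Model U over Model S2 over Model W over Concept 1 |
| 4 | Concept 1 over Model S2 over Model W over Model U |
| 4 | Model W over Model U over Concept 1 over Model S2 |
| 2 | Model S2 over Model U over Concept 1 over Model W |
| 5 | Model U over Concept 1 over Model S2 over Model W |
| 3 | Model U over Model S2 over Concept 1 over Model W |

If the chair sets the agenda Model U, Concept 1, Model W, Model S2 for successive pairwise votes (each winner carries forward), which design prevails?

Round 1: Model U vs Concept 1 — 15–14, Model U advances.
Round 2: Model U vs Model W — 11–18, Model W advances.
Round 3: Model W vs Model S2 — 14–15, Model S2 advances.
Model S2 survives the agenda.

Model S2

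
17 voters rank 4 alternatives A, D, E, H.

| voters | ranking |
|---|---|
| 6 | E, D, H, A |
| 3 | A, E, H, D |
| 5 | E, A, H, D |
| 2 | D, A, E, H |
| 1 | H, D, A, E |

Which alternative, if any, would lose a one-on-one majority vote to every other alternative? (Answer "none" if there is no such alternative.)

none

Head-to-head results (17 voters):
A vs D: 3+5 = 8 for A, 9 for D — D by 9–8.
A–E: E 11–6.
A vs H: A is ranked higher on 3+5+2 = 10 ballots, H on 7. A wins 10–7.
D vs E: E wins 14–3.
D vs H: H, 9–8.
E vs H: 6+3+5+2 = 16 for E, 1 for H — E by 16–1.
Every alternative wins at least one matchup (A beats H; D beats A; E beats A; H beats D), so there is no Condorcet loser.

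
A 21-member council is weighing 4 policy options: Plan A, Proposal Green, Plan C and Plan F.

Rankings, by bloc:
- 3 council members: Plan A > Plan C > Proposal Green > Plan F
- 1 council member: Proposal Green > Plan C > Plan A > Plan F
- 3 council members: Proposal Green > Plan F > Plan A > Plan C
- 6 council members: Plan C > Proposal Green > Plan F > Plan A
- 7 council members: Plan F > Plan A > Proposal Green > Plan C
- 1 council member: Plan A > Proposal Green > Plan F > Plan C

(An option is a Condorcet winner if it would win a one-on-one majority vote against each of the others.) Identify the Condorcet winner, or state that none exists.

Pairwise majorities:
Plan A vs Proposal Green: Plan A preferred on 3+7+1 = 11 ballots; Plan A wins 11–10.
Plan A vs Plan C: Plan A, 14–7.
Plan A vs Plan F: 3+1+1 = 5 for Plan A, 16 for Plan F — Plan F by 16–5.
Proposal Green–Plan C: Proposal Green 12–9.
Proposal Green vs Plan F: Proposal Green, 14–7.
Plan C–Plan F: Plan F 11–10.
Every option loses at least once (Plan A loses to Plan F; Proposal Green loses to Plan A; Plan C loses to Plan A; Plan F loses to Proposal Green). The majority relation contains the cycle Plan A > Proposal Green > Plan F > Plan A, so there is no Condorcet winner.

none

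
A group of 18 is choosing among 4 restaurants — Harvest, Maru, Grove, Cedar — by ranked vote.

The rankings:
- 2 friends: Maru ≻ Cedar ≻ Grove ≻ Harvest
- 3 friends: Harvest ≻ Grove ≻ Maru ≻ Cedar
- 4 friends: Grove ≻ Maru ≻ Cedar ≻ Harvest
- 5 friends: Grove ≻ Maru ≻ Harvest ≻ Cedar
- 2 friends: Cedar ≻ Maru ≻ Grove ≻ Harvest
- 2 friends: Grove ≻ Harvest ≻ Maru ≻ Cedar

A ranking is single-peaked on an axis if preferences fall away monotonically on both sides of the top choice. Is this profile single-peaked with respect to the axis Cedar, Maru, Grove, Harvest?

yes

Axis positions: Cedar=1, Maru=2, Grove=3, Harvest=4.
Type 1 (peak Maru at position 2): ranking walks positions 2-1-3-4, expanding outward from the peak — single-peaked.
Type 2 (peak Harvest at position 4): ranking walks positions 4-3-2-1, expanding outward from the peak — single-peaked.
Type 3 (peak Grove at position 3): ranking walks positions 3-2-1-4, expanding outward from the peak — single-peaked.
Type 4 (peak Grove at position 3): ranking walks positions 3-2-4-1, expanding outward from the peak — single-peaked.
Type 5 (peak Cedar at position 1): ranking walks positions 1-2-3-4, expanding outward from the peak — single-peaked.
Type 6 (peak Grove at position 3): ranking walks positions 3-4-2-1, expanding outward from the peak — single-peaked.
Every ranking is single-peaked on this axis.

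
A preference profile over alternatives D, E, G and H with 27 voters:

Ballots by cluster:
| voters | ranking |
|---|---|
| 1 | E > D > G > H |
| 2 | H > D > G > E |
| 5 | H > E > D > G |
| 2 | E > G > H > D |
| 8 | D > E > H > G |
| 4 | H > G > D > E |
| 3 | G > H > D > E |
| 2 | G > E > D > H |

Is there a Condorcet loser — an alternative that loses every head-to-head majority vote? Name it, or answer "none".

G

Pairwise majorities:
D vs E: 17 to 10, D.
D vs G: D, 16–11.
D vs H: D is ranked higher on 1+8+2 = 11 ballots, H on 16. H wins 16–11.
E vs G: 16 to 11, E.
E vs H: 1+2+8+2 = 13 for E, 14 for H — H by 14–13.
G vs H: G is ranked higher on 1+2+3+2 = 8 ballots, H on 19. H wins 19–8.
Only G has no wins; G is the Condorcet loser.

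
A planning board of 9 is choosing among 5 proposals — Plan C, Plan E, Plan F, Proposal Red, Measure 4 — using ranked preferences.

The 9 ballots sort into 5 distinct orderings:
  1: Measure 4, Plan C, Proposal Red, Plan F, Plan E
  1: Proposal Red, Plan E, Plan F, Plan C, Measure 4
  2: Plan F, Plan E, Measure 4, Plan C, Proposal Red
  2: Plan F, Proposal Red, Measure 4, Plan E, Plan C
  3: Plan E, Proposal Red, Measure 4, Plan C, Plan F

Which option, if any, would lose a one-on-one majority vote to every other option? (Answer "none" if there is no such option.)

Plan C

Head-to-head results (9 council members):
Plan C vs Plan E: 1 to 8, Plan E.
Plan C vs Plan F: Plan F, 5–4.
Plan C vs Proposal Red: Plan C preferred on 1+2 = 3 ballots; Proposal Red wins 6–3.
Plan C vs Measure 4: 1 for Plan C, 8 for Measure 4 — Measure 4 by 8–1.
Plan E–Plan F: Plan F 5–4.
Plan E vs Proposal Red: 2+3 = 5 for Plan E, 4 for Proposal Red — Plan E by 5–4.
Plan E–Measure 4: Plan E 6–3.
Plan F–Proposal Red: Proposal Red 5–4.
Plan F–Measure 4: Plan F 5–4.
Proposal Red vs Measure 4: 1+2+3 = 6 for Proposal Red, 3 for Measure 4 — Proposal Red by 6–3.
Plan C is beaten in every head-to-head and is the Condorcet loser.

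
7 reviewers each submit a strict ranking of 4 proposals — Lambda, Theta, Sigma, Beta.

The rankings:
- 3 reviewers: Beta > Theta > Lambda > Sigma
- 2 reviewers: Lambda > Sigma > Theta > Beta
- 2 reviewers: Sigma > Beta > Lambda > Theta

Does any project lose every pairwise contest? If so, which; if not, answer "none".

Theta

Head-to-head results (7 reviewers):
Lambda vs Theta: 2+2 = 4 for Lambda, 3 for Theta — Lambda by 4–3.
Lambda vs Sigma: Lambda wins 5–2.
Lambda vs Beta: Lambda is ranked higher on 2 ballots, Beta on 5. Beta wins 5–2.
Theta vs Sigma: 3 for Theta, 4 for Sigma — Sigma by 4–3.
Theta–Beta: Beta 5–2.
Sigma vs Beta: Sigma, 4–3.
Theta loses to every other project — it is the Condorcet loser.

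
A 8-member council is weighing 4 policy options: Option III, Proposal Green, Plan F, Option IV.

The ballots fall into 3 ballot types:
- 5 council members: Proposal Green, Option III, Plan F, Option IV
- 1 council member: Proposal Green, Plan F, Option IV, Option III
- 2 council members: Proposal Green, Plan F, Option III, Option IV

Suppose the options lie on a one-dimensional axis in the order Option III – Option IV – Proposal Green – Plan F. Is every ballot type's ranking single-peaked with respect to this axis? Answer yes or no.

Axis positions: Option III=1, Option IV=2, Proposal Green=3, Plan F=4.
Ballot type 1: ranking walks positions 3-1-4-2; Option III is ranked above Option IV even though Option IV lies between Option III and the peak Proposal Green on the axis — preferences dip and rise again. Not single-peaked.
Ballot type 2 (peak Proposal Green at position 3): ranking walks positions 3-4-2-1, expanding outward from the peak — single-peaked.
Ballot type 3: ranking walks positions 3-4-1-2; Option III is ranked above Option IV even though Option IV lies between Option III and the peak Proposal Green on the axis — preferences dip and rise again. Not single-peaked.
Ballot type 1 violates single-peakedness, so the profile is not single-peaked on this axis.

no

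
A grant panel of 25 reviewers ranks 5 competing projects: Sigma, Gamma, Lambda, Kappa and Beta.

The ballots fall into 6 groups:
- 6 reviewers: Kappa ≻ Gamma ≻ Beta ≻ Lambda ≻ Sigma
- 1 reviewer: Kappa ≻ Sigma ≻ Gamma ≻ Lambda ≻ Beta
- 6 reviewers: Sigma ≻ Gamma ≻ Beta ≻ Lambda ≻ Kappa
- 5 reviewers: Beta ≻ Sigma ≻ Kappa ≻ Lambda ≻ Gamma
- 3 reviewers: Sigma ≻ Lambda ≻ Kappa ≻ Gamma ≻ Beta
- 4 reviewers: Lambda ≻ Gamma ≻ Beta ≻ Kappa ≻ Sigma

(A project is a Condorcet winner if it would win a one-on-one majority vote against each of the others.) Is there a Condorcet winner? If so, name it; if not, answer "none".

Check each pair by majority over 25 ballots:
Sigma vs Gamma: Sigma wins 15–10.
Sigma vs Lambda: 1+6+5+3 = 15 for Sigma, 10 for Lambda — Sigma by 15–10.
Sigma vs Kappa: 14 to 11, Sigma.
Sigma vs Beta: 10 to 15, Beta.
Gamma vs Lambda: Gamma wins 13–12.
Gamma vs Kappa: Kappa, 15–10.
Gamma vs Beta: 6+1+6+3+4 = 20 for Gamma, 5 for Beta — Gamma by 20–5.
Lambda vs Kappa: Lambda is ranked higher on 6+3+4 = 13 ballots, Kappa on 12. Lambda wins 13–12.
Lambda vs Beta: Lambda is ranked higher on 1+3+4 = 8 ballots, Beta on 17. Beta wins 17–8.
Kappa vs Beta: Kappa preferred on 6+1+3 = 10 ballots; Beta wins 15–10.
No project is unbeaten: Sigma loses to Beta; Gamma loses to Sigma; Lambda loses to Sigma; Kappa loses to Sigma; Beta loses to Gamma. In particular Sigma → Gamma → Beta → Sigma is a majority cycle — no Condorcet winner exists.

none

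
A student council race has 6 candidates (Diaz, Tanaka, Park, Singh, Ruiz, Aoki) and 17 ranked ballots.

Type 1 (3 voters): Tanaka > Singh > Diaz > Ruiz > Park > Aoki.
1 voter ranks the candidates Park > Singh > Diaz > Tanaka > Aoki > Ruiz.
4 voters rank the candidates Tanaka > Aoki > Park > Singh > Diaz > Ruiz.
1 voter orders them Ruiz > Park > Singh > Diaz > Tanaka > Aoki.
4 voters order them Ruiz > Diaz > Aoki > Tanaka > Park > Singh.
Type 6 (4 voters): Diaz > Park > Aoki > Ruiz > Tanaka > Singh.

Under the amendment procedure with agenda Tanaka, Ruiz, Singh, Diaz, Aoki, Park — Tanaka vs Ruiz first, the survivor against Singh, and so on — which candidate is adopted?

Diaz

Round 1: Tanaka vs Ruiz — 8–9, Ruiz advances.
Round 2: Ruiz vs Singh — 9–8, Ruiz advances.
Round 3: Ruiz vs Diaz — 5–12, Diaz advances.
Round 4: Diaz vs Aoki — 13–4, Diaz advances.
Round 5: Diaz vs Park — 11–6, Diaz advances.
The agenda winner is Diaz.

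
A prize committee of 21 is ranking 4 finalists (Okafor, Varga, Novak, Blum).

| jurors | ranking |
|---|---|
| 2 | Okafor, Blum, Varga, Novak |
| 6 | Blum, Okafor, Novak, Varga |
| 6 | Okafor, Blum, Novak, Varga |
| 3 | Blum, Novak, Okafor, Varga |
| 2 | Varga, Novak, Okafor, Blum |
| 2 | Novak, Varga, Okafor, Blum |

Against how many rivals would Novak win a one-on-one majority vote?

Novak against each rival (21 jurors):
Novak vs Okafor: 3+2+2 = 7 for Novak, 14 for Okafor — Okafor by 14–7.
Novak–Varga: Novak 17–4.
Novak vs Blum: Novak is ranked higher on 2+2 = 4 ballots, Blum on 17. Blum wins 17–4.
Novak beats Varga; loses to Okafor, Blum — 1 pairwise win.

1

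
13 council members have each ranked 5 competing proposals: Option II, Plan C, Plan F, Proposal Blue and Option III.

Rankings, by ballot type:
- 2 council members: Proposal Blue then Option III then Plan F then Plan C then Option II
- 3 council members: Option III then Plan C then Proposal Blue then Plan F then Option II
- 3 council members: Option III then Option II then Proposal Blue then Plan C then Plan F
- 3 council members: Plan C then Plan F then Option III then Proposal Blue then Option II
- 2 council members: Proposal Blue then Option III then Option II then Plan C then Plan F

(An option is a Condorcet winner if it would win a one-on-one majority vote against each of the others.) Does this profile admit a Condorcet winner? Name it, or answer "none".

Option III

Pairwise majorities:
Option II vs Plan C: Plan C, 8–5.
Option II vs Plan F: Plan F, 8–5.
Option II–Proposal Blue: Proposal Blue 10–3.
Option II–Option III: Option III 13–0.
Plan C vs Plan F: Plan C, 11–2.
Plan C vs Proposal Blue: Proposal Blue, 7–6.
Plan C vs Option III: Option III, 10–3.
Plan F–Proposal Blue: Proposal Blue 10–3.
Plan F–Option III: Option III 10–3.
Proposal Blue vs Option III: Option III wins 9–4.
Option III beats each of Option II, Plan C, Plan F, Proposal Blue — Option III is the Condorcet winner.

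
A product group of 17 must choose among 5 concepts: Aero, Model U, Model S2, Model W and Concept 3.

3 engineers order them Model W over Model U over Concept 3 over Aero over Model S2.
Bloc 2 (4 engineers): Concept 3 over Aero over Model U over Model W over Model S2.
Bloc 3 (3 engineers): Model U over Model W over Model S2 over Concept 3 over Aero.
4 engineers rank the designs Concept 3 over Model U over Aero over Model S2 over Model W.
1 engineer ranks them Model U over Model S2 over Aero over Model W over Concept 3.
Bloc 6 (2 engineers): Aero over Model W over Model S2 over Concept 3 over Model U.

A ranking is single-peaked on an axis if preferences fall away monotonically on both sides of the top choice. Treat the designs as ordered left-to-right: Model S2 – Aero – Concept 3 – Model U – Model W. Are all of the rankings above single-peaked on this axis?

Axis positions: Model S2=1, Aero=2, Concept 3=3, Model U=4, Model W=5.
Bloc 1 (peak Model W at position 5): ranking walks positions 5-4-3-2-1, expanding outward from the peak — single-peaked.
Bloc 2 (peak Concept 3 at position 3): ranking walks positions 3-2-4-5-1, expanding outward from the peak — single-peaked.
Bloc 3: ranking walks positions 4-5-1-3-2; Model S2 is ranked above Concept 3 even though Concept 3 lies between Model S2 and the peak Model U on the axis — preferences dip and rise again. Not single-peaked.
Bloc 4 (peak Concept 3 at position 3): ranking walks positions 3-4-2-1-5, expanding outward from the peak — single-peaked.
Bloc 5: ranking walks positions 4-1-2-5-3; Model S2 is ranked above Concept 3 even though Concept 3 lies between Model S2 and the peak Model U on the axis — preferences dip and rise again. Not single-peaked.
Bloc 6: ranking walks positions 2-5-1-3-4; Model W is ranked above Concept 3 even though Concept 3 lies between Model W and the peak Aero on the axis — preferences dip and rise again. Not single-peaked.
Bloc 3 violates single-peakedness, so the profile is not single-peaked on this axis.

no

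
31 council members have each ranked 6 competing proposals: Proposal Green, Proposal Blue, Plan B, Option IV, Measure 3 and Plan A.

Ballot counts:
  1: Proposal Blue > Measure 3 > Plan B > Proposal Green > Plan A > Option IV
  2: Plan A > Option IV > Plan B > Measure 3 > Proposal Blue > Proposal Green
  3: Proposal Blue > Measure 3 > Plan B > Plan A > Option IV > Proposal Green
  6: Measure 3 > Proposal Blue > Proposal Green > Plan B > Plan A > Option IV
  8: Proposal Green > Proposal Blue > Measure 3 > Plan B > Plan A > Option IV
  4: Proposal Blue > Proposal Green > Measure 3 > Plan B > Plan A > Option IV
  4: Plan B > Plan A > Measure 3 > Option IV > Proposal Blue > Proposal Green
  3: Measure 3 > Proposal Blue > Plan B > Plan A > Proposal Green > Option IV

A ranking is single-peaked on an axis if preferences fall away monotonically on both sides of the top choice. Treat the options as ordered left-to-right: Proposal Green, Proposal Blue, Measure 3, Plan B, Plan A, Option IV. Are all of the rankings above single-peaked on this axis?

Axis positions: Proposal Green=1, Proposal Blue=2, Measure 3=3, Plan B=4, Plan A=5, Option IV=6.
Type 1 (peak Proposal Blue at position 2): ranking walks positions 2-3-4-1-5-6, expanding outward from the peak — single-peaked.
Type 2 (peak Plan A at position 5): ranking walks positions 5-6-4-3-2-1, expanding outward from the peak — single-peaked.
Type 3 (peak Proposal Blue at position 2): ranking walks positions 2-3-4-5-6-1, expanding outward from the peak — single-peaked.
Type 4 (peak Measure 3 at position 3): ranking walks positions 3-2-1-4-5-6, expanding outward from the peak — single-peaked.
Type 5 (peak Proposal Green at position 1): ranking walks positions 1-2-3-4-5-6, expanding outward from the peak — single-peaked.
Type 6 (peak Proposal Blue at position 2): ranking walks positions 2-1-3-4-5-6, expanding outward from the peak — single-peaked.
Type 7 (peak Plan B at position 4): ranking walks positions 4-5-3-6-2-1, expanding outward from the peak — single-peaked.
Type 8 (peak Measure 3 at position 3): ranking walks positions 3-2-4-5-1-6, expanding outward from the peak — single-peaked.
Every ranking is single-peaked on this axis.

yes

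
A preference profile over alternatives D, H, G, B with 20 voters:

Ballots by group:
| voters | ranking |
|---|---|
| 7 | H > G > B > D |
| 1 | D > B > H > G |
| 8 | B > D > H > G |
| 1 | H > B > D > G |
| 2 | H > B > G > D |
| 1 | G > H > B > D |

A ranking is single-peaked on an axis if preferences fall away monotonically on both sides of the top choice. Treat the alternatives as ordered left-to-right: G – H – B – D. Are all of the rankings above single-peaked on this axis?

yes

Axis positions: G=1, H=2, B=3, D=4.
Group 1 (peak H at position 2): ranking walks positions 2-1-3-4, expanding outward from the peak — single-peaked.
Group 2 (peak D at position 4): ranking walks positions 4-3-2-1, expanding outward from the peak — single-peaked.
Group 3 (peak B at position 3): ranking walks positions 3-4-2-1, expanding outward from the peak — single-peaked.
Group 4 (peak H at position 2): ranking walks positions 2-3-4-1, expanding outward from the peak — single-peaked.
Group 5 (peak H at position 2): ranking walks positions 2-3-1-4, expanding outward from the peak — single-peaked.
Group 6 (peak G at position 1): ranking walks positions 1-2-3-4, expanding outward from the peak — single-peaked.
Every ranking is single-peaked on this axis.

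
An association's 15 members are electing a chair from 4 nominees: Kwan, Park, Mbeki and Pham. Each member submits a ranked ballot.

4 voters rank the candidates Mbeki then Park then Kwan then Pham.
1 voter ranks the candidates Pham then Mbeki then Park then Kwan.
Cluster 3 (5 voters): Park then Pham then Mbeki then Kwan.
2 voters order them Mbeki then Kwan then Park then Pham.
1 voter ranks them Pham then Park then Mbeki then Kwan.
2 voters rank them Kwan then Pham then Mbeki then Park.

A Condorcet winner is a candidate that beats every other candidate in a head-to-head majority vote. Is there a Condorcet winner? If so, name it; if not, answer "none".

none

Check each pair by majority over 15 ballots:
Kwan vs Park: Kwan is ranked higher on 2+2 = 4 ballots, Park on 11. Park wins 11–4.
Kwan vs Mbeki: Kwan preferred on 2 ballots; Mbeki wins 13–2.
Kwan vs Pham: Kwan, 8–7.
Park vs Mbeki: Mbeki wins 9–6.
Park vs Pham: 11 to 4, Park.
Mbeki vs Pham: Pham, 9–6.
Every candidate loses at least once (Kwan loses to Park; Park loses to Mbeki; Mbeki loses to Pham; Pham loses to Kwan). The majority relation contains the cycle Kwan > Pham > Mbeki > Kwan, so there is no Condorcet winner.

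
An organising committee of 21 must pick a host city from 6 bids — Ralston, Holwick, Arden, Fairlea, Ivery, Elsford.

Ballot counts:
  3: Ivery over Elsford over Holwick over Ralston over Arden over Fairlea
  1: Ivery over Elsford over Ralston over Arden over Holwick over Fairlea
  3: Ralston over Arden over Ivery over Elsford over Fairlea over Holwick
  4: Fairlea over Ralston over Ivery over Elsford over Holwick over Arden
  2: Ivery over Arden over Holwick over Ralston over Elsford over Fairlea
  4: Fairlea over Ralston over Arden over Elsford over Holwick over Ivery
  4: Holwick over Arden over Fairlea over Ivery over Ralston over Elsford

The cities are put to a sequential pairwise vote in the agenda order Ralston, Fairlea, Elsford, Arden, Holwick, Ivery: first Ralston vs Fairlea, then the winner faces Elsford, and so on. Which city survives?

Ivery

Round 1: Ralston vs Fairlea — 9–12, Fairlea advances.
Round 2: Fairlea vs Elsford — 12–9, Fairlea advances.
Round 3: Fairlea vs Arden — 8–13, Arden advances.
Round 4: Arden vs Holwick — 10–11, Holwick advances.
Round 5: Holwick vs Ivery — 8–13, Ivery advances.
Ivery survives the agenda.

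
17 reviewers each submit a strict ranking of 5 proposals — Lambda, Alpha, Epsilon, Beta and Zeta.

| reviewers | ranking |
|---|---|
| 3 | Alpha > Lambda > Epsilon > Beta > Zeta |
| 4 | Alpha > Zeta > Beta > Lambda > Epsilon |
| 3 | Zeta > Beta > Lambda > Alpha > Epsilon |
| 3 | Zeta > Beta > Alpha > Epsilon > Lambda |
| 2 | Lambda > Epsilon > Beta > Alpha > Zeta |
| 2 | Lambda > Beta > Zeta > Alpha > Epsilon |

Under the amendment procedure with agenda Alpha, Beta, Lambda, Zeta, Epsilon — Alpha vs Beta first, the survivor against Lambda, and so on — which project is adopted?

Zeta

Round 1: Alpha vs Beta — 7–10, Beta advances.
Round 2: Beta vs Lambda — 10–7, Beta advances.
Round 3: Beta vs Zeta — 7–10, Zeta advances.
Round 4: Zeta vs Epsilon — 12–5, Zeta advances.
The agenda winner is Zeta.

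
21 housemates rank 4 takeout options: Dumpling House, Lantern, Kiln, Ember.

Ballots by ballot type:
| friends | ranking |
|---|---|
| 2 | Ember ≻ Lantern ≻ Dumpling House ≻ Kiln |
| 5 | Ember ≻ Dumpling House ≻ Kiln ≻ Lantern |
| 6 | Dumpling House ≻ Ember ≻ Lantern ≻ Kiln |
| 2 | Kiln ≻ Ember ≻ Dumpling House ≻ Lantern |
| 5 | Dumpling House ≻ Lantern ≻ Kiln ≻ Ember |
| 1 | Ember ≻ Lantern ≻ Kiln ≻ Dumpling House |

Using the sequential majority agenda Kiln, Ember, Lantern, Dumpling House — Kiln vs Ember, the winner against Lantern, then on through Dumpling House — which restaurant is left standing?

Round 1: Kiln vs Ember — 7–14, Ember advances.
Round 2: Ember vs Lantern — 16–5, Ember advances.
Round 3: Ember vs Dumpling House — 10–11, Dumpling House advances.
The agenda winner is Dumpling House.

Dumpling House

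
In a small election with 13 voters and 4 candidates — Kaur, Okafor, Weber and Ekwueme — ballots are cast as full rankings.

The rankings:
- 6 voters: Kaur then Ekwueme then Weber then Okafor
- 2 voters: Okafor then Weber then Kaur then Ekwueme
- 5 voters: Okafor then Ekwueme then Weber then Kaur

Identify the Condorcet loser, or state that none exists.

none

Pairwise majorities:
Kaur vs Okafor: Okafor, 7–6.
Kaur vs Weber: Kaur preferred on 6 ballots; Weber wins 7–6.
Kaur vs Ekwueme: Kaur is ranked higher on 6+2 = 8 ballots, Ekwueme on 5. Kaur wins 8–5.
Okafor–Weber: Okafor 7–6.
Okafor vs Ekwueme: Okafor is ranked higher on 2+5 = 7 ballots, Ekwueme on 6. Okafor wins 7–6.
Weber vs Ekwueme: Ekwueme, 11–2.
Every candidate wins at least one matchup (Kaur beats Ekwueme; Okafor beats Kaur; Weber beats Kaur; Ekwueme beats Weber), so there is no Condorcet loser.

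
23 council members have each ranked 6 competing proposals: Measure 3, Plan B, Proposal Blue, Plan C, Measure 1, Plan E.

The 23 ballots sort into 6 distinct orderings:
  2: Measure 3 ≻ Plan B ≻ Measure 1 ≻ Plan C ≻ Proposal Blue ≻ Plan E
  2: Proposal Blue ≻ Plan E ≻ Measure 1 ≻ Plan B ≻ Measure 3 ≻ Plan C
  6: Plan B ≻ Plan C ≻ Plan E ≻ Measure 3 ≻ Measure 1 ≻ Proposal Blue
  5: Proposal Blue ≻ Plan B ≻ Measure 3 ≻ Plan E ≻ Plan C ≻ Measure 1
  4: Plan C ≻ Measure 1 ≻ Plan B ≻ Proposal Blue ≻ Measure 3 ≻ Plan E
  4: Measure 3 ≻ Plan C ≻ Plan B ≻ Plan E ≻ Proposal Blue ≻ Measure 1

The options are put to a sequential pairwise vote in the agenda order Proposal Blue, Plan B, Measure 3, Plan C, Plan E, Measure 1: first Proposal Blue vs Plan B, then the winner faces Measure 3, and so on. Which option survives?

Round 1: Proposal Blue vs Plan B — 7–16, Plan B advances.
Round 2: Plan B vs Measure 3 — 17–6, Plan B advances.
Round 3: Plan B vs Plan C — 15–8, Plan B advances.
Round 4: Plan B vs Plan E — 21–2, Plan B advances.
Round 5: Plan B vs Measure 1 — 17–6, Plan B advances.
The agenda winner is Plan B.

Plan B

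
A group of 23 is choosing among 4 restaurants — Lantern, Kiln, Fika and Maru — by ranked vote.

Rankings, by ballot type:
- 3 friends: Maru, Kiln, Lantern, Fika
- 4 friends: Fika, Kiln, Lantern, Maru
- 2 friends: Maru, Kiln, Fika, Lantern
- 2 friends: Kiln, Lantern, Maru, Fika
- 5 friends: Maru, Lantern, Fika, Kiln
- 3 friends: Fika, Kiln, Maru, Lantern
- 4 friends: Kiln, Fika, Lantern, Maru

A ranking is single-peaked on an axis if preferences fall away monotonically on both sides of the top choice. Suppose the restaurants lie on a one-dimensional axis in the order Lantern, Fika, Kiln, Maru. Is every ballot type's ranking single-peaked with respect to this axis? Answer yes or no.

Axis positions: Lantern=1, Fika=2, Kiln=3, Maru=4.
Ballot type 1: ranking walks positions 4-3-1-2; Lantern is ranked above Fika even though Fika lies between Lantern and the peak Maru on the axis — preferences dip and rise again. Not single-peaked.
Ballot type 2 (peak Fika at position 2): ranking walks positions 2-3-1-4, expanding outward from the peak — single-peaked.
Ballot type 3 (peak Maru at position 4): ranking walks positions 4-3-2-1, expanding outward from the peak — single-peaked.
Ballot type 4: ranking walks positions 3-1-4-2; Lantern is ranked above Fika even though Fika lies between Lantern and the peak Kiln on the axis — preferences dip and rise again. Not single-peaked.
Ballot type 5: ranking walks positions 4-1-2-3; Lantern is ranked above Kiln even though Kiln lies between Lantern and the peak Maru on the axis — preferences dip and rise again. Not single-peaked.
Ballot type 6 (peak Fika at position 2): ranking walks positions 2-3-4-1, expanding outward from the peak — single-peaked.
Ballot type 7 (peak Kiln at position 3): ranking walks positions 3-2-1-4, expanding outward from the peak — single-peaked.
Ballot type 1 violates single-peakedness, so the profile is not single-peaked on this axis.

no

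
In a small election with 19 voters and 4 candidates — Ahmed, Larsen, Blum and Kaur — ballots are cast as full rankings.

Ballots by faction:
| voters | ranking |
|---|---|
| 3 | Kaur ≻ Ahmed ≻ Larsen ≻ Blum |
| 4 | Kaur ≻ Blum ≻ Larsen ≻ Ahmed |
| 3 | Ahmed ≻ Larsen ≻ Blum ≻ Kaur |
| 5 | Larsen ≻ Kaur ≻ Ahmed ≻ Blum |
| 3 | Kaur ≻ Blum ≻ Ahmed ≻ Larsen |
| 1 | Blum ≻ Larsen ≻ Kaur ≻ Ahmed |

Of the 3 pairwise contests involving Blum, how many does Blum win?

Blum against each rival (19 voters):
Blum vs Ahmed: Blum is ranked higher on 4+3+1 = 8 ballots, Ahmed on 11. Ahmed wins 11–8.
Blum vs Larsen: Blum is ranked higher on 4+3+1 = 8 ballots, Larsen on 11. Larsen wins 11–8.
Blum vs Kaur: Kaur, 15–4.
Blum beats no one; loses to Ahmed, Larsen, Kaur — 0 pairwise wins.

0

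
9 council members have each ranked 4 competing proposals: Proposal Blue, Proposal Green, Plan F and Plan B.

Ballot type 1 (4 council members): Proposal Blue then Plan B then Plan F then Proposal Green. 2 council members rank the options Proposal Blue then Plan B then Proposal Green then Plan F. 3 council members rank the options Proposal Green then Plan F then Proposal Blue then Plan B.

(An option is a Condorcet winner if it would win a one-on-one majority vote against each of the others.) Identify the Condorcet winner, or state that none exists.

Proposal Blue

Check each pair by majority over 9 ballots:
Proposal Blue–Proposal Green: Proposal Blue 6–3.
Proposal Blue vs Plan F: Proposal Blue wins 6–3.
Proposal Blue–Plan B: Proposal Blue 9–0.
Proposal Green vs Plan F: Proposal Green wins 5–4.
Proposal Green vs Plan B: Plan B wins 6–3.
Plan F–Plan B: Plan B 6–3.
Proposal Blue beats each of Proposal Green, Plan F, Plan B — Proposal Blue is the Condorcet winner.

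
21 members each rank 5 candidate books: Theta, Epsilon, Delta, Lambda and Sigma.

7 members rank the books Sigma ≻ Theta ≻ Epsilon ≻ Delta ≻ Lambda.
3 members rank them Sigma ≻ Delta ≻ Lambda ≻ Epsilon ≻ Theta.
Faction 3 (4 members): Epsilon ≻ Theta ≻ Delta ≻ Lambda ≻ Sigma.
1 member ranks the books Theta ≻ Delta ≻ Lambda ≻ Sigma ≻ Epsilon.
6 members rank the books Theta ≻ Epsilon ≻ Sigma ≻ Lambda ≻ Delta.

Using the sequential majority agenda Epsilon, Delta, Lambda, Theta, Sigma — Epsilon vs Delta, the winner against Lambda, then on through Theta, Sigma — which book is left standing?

Round 1: Epsilon vs Delta — 17–4, Epsilon advances.
Round 2: Epsilon vs Lambda — 17–4, Epsilon advances.
Round 3: Epsilon vs Theta — 7–14, Theta advances.
Round 4: Theta vs Sigma — 11–10, Theta advances.
Theta survives the agenda.

Theta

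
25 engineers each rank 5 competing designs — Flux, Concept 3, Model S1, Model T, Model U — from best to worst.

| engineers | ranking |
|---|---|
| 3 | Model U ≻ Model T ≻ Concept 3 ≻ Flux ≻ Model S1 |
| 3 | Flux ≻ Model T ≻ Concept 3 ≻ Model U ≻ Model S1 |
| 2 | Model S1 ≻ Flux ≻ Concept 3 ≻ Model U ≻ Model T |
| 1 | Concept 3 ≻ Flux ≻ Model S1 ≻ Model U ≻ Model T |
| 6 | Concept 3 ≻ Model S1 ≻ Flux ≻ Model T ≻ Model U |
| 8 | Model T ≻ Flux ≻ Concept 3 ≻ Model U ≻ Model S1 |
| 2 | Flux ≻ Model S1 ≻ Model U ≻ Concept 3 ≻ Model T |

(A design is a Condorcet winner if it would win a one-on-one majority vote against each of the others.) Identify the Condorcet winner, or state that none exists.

Flux

Check each pair by majority over 25 ballots:
Flux vs Concept 3: Flux, 15–10.
Flux vs Model S1: 17 to 8, Flux.
Flux–Model T: Flux 14–11.
Flux vs Model U: Flux wins 22–3.
Concept 3 vs Model S1: Concept 3 wins 21–4.
Concept 3 vs Model T: Model T wins 14–11.
Concept 3 vs Model U: Concept 3, 20–5.
Model S1 vs Model T: Model T, 14–11.
Model S1 vs Model U: 2+1+6+2 = 11 for Model S1, 14 for Model U — Model U by 14–11.
Model T vs Model U: Model T is ranked higher on 3+6+8 = 17 ballots, Model U on 8. Model T wins 17–8.
Flux defeats every rival head-to-head and is the Condorcet winner.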